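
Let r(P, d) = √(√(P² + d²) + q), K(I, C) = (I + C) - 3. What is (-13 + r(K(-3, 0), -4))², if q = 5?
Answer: (13 - √(5 + 2*√13))² ≈ 90.356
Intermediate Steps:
K(I, C) = -3 + C + I (K(I, C) = (C + I) - 3 = -3 + C + I)
r(P, d) = √(5 + √(P² + d²)) (r(P, d) = √(√(P² + d²) + 5) = √(5 + √(P² + d²)))
(-13 + r(K(-3, 0), -4))² = (-13 + √(5 + √((-3 + 0 - 3)² + (-4)²)))² = (-13 + √(5 + √((-6)² + 16)))² = (-13 + √(5 + √(36 + 16)))² = (-13 + √(5 + √52))² = (-13 + √(5 + 2*√13))²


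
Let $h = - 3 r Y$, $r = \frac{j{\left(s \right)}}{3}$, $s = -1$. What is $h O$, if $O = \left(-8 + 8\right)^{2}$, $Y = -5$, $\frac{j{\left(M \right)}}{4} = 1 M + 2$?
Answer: $0$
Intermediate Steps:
$j{\left(M \right)} = 8 + 4 M$ ($j{\left(M \right)} = 4 \left(1 M + 2\right) = 4 \left(M + 2\right) = 4 \left(2 + M\right) = 8 + 4 M$)
$O = 0$ ($O = 0^{2} = 0$)
$r = \frac{4}{3}$ ($r = \frac{8 + 4 \left(-1\right)}{3} = \left(8 - 4\right) \frac{1}{3} = 4 \cdot \frac{1}{3} = \frac{4}{3} \approx 1.3333$)
$h = 20$ ($h = \left(-3\right) \frac{4}{3} \left(-5\right) = \left(-4\right) \left(-5\right) = 20$)
$h O = 20 \cdot 0 = 0$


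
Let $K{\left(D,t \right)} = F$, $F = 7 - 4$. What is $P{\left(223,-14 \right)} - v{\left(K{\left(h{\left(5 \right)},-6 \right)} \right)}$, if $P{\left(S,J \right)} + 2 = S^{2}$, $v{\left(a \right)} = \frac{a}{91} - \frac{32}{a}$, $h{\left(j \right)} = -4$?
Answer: $\frac{13578374}{273} \approx 49738.0$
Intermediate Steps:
$F = 3$ ($F = 7 - 4 = 3$)
$K{\left(D,t \right)} = 3$
$v{\left(a \right)} = - \frac{32}{a} + \frac{a}{91}$ ($v{\left(a \right)} = a \frac{1}{91} - \frac{32}{a} = \frac{a}{91} - \frac{32}{a} = - \frac{32}{a} + \frac{a}{91}$)
$P{\left(S,J \right)} = -2 + S^{2}$
$P{\left(223,-14 \right)} - v{\left(K{\left(h{\left(5 \right)},-6 \right)} \right)} = \left(-2 + 223^{2}\right) - \left(- \frac{32}{3} + \frac{1}{91} \cdot 3\right) = \left(-2 + 49729\right) - \left(\left(-32\right) \frac{1}{3} + \frac{3}{91}\right) = 49727 - \left(- \frac{32}{3} + \frac{3}{91}\right) = 49727 - - \frac{2903}{273} = 49727 + \frac{2903}{273} = \frac{13578374}{273}$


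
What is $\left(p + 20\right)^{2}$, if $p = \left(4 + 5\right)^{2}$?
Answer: $10201$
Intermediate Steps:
$p = 81$ ($p = 9^{2} = 81$)
$\left(p + 20\right)^{2} = \left(81 + 20\right)^{2} = 101^{2} = 10201$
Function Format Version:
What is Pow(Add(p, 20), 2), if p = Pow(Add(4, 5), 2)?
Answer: 10201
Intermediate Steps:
p = 81 (p = Pow(9, 2) = 81)
Pow(Add(p, 20), 2) = Pow(Add(81, 20), 2) = Pow(101, 2) = 10201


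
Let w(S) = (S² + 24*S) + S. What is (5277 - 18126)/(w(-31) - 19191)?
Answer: 4283/6335 ≈ 0.67609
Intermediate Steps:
w(S) = S² + 25*S
(5277 - 18126)/(w(-31) - 19191) = (5277 - 18126)/(-31*(25 - 31) - 19191) = -12849/(-31*(-6) - 19191) = -12849/(186 - 19191) = -12849/(-19005) = -12849*(-1/19005) = 4283/6335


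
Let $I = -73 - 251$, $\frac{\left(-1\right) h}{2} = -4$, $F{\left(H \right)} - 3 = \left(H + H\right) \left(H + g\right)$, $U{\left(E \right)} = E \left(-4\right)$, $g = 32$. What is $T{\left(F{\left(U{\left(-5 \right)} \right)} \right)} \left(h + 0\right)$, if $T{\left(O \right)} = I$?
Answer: $-2592$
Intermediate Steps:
$U{\left(E \right)} = - 4 E$
$F{\left(H \right)} = 3 + 2 H \left(32 + H\right)$ ($F{\left(H \right)} = 3 + \left(H + H\right) \left(H + 32\right) = 3 + 2 H \left(32 + H\right)$)
$h = 8$ ($h = \left(-2\right) \left(-4\right) = 8$)
$I = -324$ ($I = -73 - 251 = -324$)
$T{\left(O \right)} = -324$
$T{\left(F{\left(U{\left(-5 \right)} \right)} \right)} \left(h + 0\right) = - 324 \left(8 + 0\right) = \left(-324\right) 8 = -2592$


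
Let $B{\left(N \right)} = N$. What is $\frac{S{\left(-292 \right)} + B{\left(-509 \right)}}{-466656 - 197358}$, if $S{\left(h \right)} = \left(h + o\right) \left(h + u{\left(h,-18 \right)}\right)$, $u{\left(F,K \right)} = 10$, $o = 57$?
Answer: $- \frac{65761}{664014} \approx -0.099036$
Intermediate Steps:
$S{\left(h \right)} = \left(10 + h\right) \left(57 + h\right)$ ($S{\left(h \right)} = \left(h + 57\right) \left(h + 10\right) = \left(57 + h\right) \left(10 + h\right) = \left(10 + h\right) \left(57 + h\right)$)
$\frac{S{\left(-292 \right)} + B{\left(-509 \right)}}{-466656 - 197358} = \frac{\left(570 + \left(-292\right)^{2} + 67 \left(-292\right)\right) - 509}{-466656 - 197358} = \frac{\left(570 + 85264 - 19564\right) - 509}{-664014} = \left(66270 - 509\right) \left(- \frac{1}{664014}\right) = 65761 \left(- \frac{1}{664014}\right) = - \frac{65761}{664014}$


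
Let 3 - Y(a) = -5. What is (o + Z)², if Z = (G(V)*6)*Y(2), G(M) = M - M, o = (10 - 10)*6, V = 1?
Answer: 0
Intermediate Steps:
Y(a) = 8 (Y(a) = 3 - 1*(-5) = 3 + 5 = 8)
o = 0 (o = 0*6 = 0)
G(M) = 0
Z = 0 (Z = (0*6)*8 = 0*8 = 0)
(o + Z)² = (0 + 0)² = 0² = 0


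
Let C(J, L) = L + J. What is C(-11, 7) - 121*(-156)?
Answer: 18872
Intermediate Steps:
C(J, L) = J + L
C(-11, 7) - 121*(-156) = (-11 + 7) - 121*(-156) = -4 + 18876 = 18872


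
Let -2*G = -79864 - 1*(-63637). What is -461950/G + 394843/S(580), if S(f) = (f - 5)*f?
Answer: -301713532639/5411704500 ≈ -55.752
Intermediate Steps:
G = 16227/2 (G = -(-79864 - 1*(-63637))/2 = -(-79864 + 63637)/2 = -½*(-16227) = 16227/2 ≈ 8113.5)
S(f) = f*(-5 + f) (S(f) = (-5 + f)*f = f*(-5 + f))
-461950/G + 394843/S(580) = -461950/16227/2 + 394843/((580*(-5 + 580))) = -461950*2/16227 + 394843/((580*575)) = -923900/16227 + 394843/333500 = -301713532639/5411704500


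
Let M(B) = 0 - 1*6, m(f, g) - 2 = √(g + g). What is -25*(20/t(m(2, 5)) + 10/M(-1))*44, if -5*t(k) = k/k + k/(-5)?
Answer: -4944500/3 - 550000*√10 ≈ -3.3874e+6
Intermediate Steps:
m(f, g) = 2 + √2*√g (m(f, g) = 2 + √(g + g) = 2 + √(2*g) = 2 + √2*√g)
t(k) = -⅕ + k/25 (t(k) = -(k/k + k/(-5))/5 = -(1 + k*(-⅕))/5 = -(1 - k/5)/5 = -⅕ + k/25)
M(B) = -6 (M(B) = 0 - 6 = -6)
-25*(20/t(m(2, 5)) + 10/M(-1))*44 = -25*(20/(-⅕ + (2 + √2*√5)/25) + 10/(-6))*44 = -25*(20/(-⅕ + (2 + √10)/25) + 10*(-⅙))*44 = -25*(20/(-⅕ + (2/25 + √10/25)) - 5/3)*44 = -25*(20/(-3/25 + √10/25) - 5/3)*44 = -25*(-5/3 + 20/(-3/25 + √10/25))*44 = (125/3 - 500/(-3/25 + √10/25))*44 = 5500/3 - 22000/(-3/25 + √10/25)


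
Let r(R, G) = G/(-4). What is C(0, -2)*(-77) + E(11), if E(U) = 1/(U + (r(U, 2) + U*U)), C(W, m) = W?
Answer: 2/263 ≈ 0.0076046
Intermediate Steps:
r(R, G) = -G/4 (r(R, G) = G*(-¼) = -G/4)
E(U) = 1/(-½ + U + U²) (E(U) = 1/(U + (-¼*2 + U*U)) = 1/(U + (-½ + U²)) = 1/(-½ + U + U²))
C(0, -2)*(-77) + E(11) = 0*(-77) + 2/(-1 + 2*11 + 2*11²) = 0 + 2/(-1 + 22 + 2*121) = 0 + 2/(-1 + 22 + 242) = 0 + 2/263 = 2/263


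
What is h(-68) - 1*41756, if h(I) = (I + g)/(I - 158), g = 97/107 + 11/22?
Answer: -2019472933/48364 ≈ -41756.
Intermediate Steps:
g = 301/214 (g = 97*(1/107) + 11*(1/22) = 97/107 + ½ = 301/214 ≈ 1.4065)
h(I) = (301/214 + I)/(-158 + I) (h(I) = (I + 301/214)/(I - 158) = (301/214 + I)/(-158 + I))
h(-68) - 1*41756 = (301/214 - 68)/(-158 - 68) - 1*41756 = -14251/214/(-226) - 41756 = -1/226*(-14251/214) - 41756 = 14251/48364 - 41756 = -2019472933/48364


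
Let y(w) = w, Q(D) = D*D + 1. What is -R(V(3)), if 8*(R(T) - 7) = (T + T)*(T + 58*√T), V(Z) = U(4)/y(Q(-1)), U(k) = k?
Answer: -8 - 29*√2 ≈ -49.012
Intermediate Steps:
Q(D) = 1 + D² (Q(D) = D² + 1 = 1 + D²)
V(Z) = 2 (V(Z) = 4/(1 + (-1)²) = 4/(1 + 1) = 4/2 = 4*(½) = 2)
R(T) = 7 + T*(T + 58*√T)/4 (R(T) = 7 + ((T + T)*(T + 58*√T))/8 = 7 + ((2*T)*(T + 58*√T))/8 = 7 + (2*T*(T + 58*√T))/8 = 7 + T*(T + 58*√T)/4)
-R(V(3)) = -(7 + (¼)*2² + 29*2^(3/2)/2) = -(7 + (¼)*4 + 29*(2*√2)/2) = -(7 + 1 + 29*√2) = -(8 + 29*√2) = -8 - 29*√2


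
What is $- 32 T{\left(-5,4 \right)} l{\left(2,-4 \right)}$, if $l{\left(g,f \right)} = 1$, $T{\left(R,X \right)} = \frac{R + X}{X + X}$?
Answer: $4$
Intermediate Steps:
$T{\left(R,X \right)} = \frac{R + X}{2 X}$
$- 32 T{\left(-5,4 \right)} l{\left(2,-4 \right)} = - 32 \frac{-5 + 4}{2 \cdot 4} \cdot 1 = - 32 \cdot \frac{1}{2} \cdot \frac{1}{4} \left(-1\right) 1 = \left(-32\right) \left(- \frac{1}{8}\right) 1 = 4 \cdot 1 = 4$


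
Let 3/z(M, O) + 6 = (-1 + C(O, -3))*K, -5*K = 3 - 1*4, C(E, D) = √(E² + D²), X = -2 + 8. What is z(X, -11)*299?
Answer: -46345/277 - 1495*√130/277 ≈ -228.85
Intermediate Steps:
X = 6
C(E, D) = √(D² + E²)
K = ⅕ (K = -(3 - 1*4)/5 = -(3 - 4)/5 = -⅕*(-1) = ⅕ ≈ 0.20000)
z(M, O) = 3/(-31/5 + √(9 + O²)/5) (z(M, O) = 3/(-6 + (-1 + √((-3)² + O²))*(⅕)) = 3/(-6 + (-1 + √(9 + O²))*(⅕)) = 3/(-6 + (-⅕ + √(9 + O²)/5)) = 3/(-31/5 + √(9 + O²)/5))
z(X, -11)*299 = (15/(-31 + √(9 + (-11)²)))*299 = (15/(-31 + √(9 + 121)))*299 = (15/(-31 + √130))*299 = 4485/(-31 + √130)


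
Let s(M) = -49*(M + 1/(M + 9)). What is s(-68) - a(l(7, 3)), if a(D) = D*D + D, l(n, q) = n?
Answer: 193333/59 ≈ 3276.8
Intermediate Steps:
s(M) = -49*M - 49/(9 + M) (s(M) = -49*(M + 1/(9 + M)) = -49*M - 49/(9 + M))
a(D) = D + D**2 (a(D) = D**2 + D = D + D**2)
s(-68) - a(l(7, 3)) = 49*(-1 - 1*(-68)**2 - 9*(-68))/(9 - 68) - 7*(1 + 7) = 49*(-1 - 1*4624 + 612)/(-59) - 7*8 = 49*(-1/59)*(-1 - 4624 + 612) - 1*56 = 49*(-1/59)*(-4013) - 56 = 196637/59 - 56 = 193333/59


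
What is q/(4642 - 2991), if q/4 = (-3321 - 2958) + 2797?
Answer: -13928/1651 ≈ -8.4361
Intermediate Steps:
q = -13928 (q = 4*((-3321 - 2958) + 2797) = 4*(-6279 + 2797) = 4*(-3482) = -13928)
q/(4642 - 2991) = -13928/(4642 - 2991) = -13928/1651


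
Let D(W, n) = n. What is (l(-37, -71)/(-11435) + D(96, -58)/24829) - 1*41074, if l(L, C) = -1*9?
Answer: -11661714706279/283919615 ≈ -41074.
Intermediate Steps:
l(L, C) = -9
(l(-37, -71)/(-11435) + D(96, -58)/24829) - 1*41074 = (-9/(-11435) - 58/24829) - 1*41074 = (-9*(-1/11435) - 58*1/24829) - 41074 = (9/11435 - 58/24829) - 41074 = -439769/283919615 - 41074 = -11661714706279/283919615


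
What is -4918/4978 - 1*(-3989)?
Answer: 9926162/2489 ≈ 3988.0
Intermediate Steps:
-4918/4978 - 1*(-3989) = -4918*1/4978 + 3989 = -2459/2489 + 3989 = 9926162/2489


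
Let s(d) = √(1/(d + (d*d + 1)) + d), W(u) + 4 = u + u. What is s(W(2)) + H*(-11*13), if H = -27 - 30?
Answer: 8152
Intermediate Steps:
H = -57
W(u) = -4 + 2*u (W(u) = -4 + (u + u) = -4 + 2*u)
s(d) = √(d + 1/(1 + d + d²)) (s(d) = √(1/(d + (d² + 1)) + d) = √(1/(d + (1 + d²)) + d) = √(1/(1 + d + d²) + d) = √(d + 1/(1 + d + d²)))
s(W(2)) + H*(-11*13) = √((1 + (-4 + 2*2)*(1 + (-4 + 2*2) + (-4 + 2*2)²))/(1 + (-4 + 2*2) + (-4 + 2*2)²)) - (-627)*13 = √((1 + (-4 + 4)*(1 + (-4 + 4) + (-4 + 4)²))/(1 + (-4 + 4) + (-4 + 4)²)) - 57*(-143) = √((1 + 0*(1 + 0 + 0²))/(1 + 0 + 0²)) + 8151 = √((1 + 0*(1 + 0 + 0))/(1 + 0 + 0)) + 8151 = √((1 + 0*1)/1) + 8151 = √(1*(1 + 0)) + 8151 = √(1*1) + 8151 = √1 + 8151 = 1 + 8151 = 8152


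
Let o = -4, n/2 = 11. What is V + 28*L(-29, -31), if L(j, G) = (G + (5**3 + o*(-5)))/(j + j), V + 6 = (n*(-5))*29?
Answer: -94280/29 ≈ -3251.0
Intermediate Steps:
n = 22 (n = 2*11 = 22)
V = -3196 (V = -6 + (22*(-5))*29 = -6 - 110*29 = -6 - 3190 = -3196)
L(j, G) = (145 + G)/(2*j) (L(j, G) = (G + (5**3 - 4*(-5)))/(j + j) = (G + (125 + 20))/((2*j)) = (G + 145)*(1/(2*j)) = (145 + G)*(1/(2*j)) = (145 + G)/(2*j))
V + 28*L(-29, -31) = -3196 + 28*((1/2)*(145 - 31)/(-29)) = -3196 + 28*((1/2)*(-1/29)*114) = -3196 + 28*(-57/29) = -3196 - 1596/29 = -94280/29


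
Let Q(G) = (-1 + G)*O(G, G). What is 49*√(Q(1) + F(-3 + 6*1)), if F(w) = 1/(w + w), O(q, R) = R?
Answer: 49*√6/6 ≈ 20.004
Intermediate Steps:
Q(G) = G*(-1 + G) (Q(G) = (-1 + G)*G = G*(-1 + G))
F(w) = 1/(2*w)
49*√(Q(1) + F(-3 + 6*1)) = 49*√(1*(-1 + 1) + 1/(2*(-3 + 6*1))) = 49*√(1*0 + 1/(2*(-3 + 6))) = 49*√(0 + (½)/3) = 49*√(0 + (½)*(⅓)) = 49*√(0 + ⅙) = 49*√(⅙) = 49*(√6/6) = 49*√6/6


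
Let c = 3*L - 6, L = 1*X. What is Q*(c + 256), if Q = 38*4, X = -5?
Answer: 35720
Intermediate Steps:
Q = 152
L = -5 (L = 1*(-5) = -5)
c = -21 (c = 3*(-5) - 6 = -15 - 6 = -21)
Q*(c + 256) = 152*(-21 + 256) = 152*235 = 35720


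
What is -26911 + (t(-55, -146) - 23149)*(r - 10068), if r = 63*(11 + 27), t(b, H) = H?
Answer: 178738919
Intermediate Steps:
r = 2394 (r = 63*38 = 2394)
-26911 + (t(-55, -146) - 23149)*(r - 10068) = -26911 + (-146 - 23149)*(2394 - 10068) = -26911 - 23295*(-7674) = -26911 + 178765830 = 178738919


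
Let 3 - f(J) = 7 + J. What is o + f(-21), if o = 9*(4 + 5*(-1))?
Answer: 8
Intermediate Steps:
o = -9 (o = 9*(4 - 5) = 9*(-1) = -9)
f(J) = -4 - J (f(J) = 3 - (7 + J) = 3 + (-7 - J) = -4 - J)
o + f(-21) = -9 + (-4 - 1*(-21)) = -9 + (-4 + 21) = -9 + 17 = 8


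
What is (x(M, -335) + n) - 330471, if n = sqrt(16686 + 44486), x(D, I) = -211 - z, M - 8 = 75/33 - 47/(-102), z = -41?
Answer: -330641 + 2*sqrt(15293) ≈ -3.3039e+5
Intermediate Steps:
M = 12043/1122 (M = 8 + (75/33 - 47/(-102)) = 8 + (75*(1/33) - 47*(-1/102)) = 8 + (25/11 + 47/102) = 8 + 3067/1122 = 12043/1122 ≈ 10.734)
x(D, I) = -170 (x(D, I) = -211 - 1*(-41) = -211 + 41 = -170)
n = 2*sqrt(15293) (n = sqrt(61172) = 2*sqrt(15293) ≈ 247.33)
(x(M, -335) + n) - 330471 = (-170 + 2*sqrt(15293)) - 330471 = -330641 + 2*sqrt(15293)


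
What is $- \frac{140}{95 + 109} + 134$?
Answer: $\frac{6799}{51} \approx 133.31$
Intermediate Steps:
$- \frac{140}{95 + 109} + 134 = - \frac{140}{204} + 134 = \left(-140\right) \frac{1}{204} + 134 = - \frac{35}{51} + 134 = \frac{6799}{51}$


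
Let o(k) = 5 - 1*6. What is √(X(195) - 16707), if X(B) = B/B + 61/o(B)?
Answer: 27*I*√23 ≈ 129.49*I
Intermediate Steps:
o(k) = -1 (o(k) = 5 - 6 = -1)
X(B) = -60 (X(B) = B/B + 61/(-1) = 1 + 61*(-1) = 1 - 61 = -60)
√(X(195) - 16707) = √(-60 - 16707) = √(-16767) = 27*I*√23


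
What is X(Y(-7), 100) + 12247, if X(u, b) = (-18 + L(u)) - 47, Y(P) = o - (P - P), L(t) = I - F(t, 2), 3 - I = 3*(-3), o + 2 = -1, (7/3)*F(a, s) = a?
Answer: 85367/7 ≈ 12195.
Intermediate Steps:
F(a, s) = 3*a/7
o = -3 (o = -2 - 1 = -3)
I = 12 (I = 3 - 3*(-3) = 3 - 1*(-9) = 3 + 9 = 12)
L(t) = 12 - 3*t/7
Y(P) = -3 (Y(P) = -3 - (P - P) = -3 - 1*0 = -3 + 0 = -3)
X(u, b) = -53 - 3*u/7 (X(u, b) = (-18 + (12 - 3*u/7)) - 47 = (-6 - 3*u/7) - 47 = -53 - 3*u/7)
X(Y(-7), 100) + 12247 = (-53 - 3/7*(-3)) + 12247 = (-53 + 9/7) + 12247 = -362/7 + 12247 = 85367/7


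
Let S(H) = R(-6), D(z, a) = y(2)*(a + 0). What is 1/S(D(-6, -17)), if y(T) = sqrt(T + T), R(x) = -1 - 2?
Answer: -1/3 ≈ -0.33333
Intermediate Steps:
R(x) = -3
y(T) = sqrt(2)*sqrt(T) (y(T) = sqrt(2*T) = sqrt(2)*sqrt(T))
D(z, a) = 2*a (D(z, a) = (sqrt(2)*sqrt(2))*(a + 0) = 2*a)
S(H) = -3
1/S(D(-6, -17)) = 1/(-3) = -1/3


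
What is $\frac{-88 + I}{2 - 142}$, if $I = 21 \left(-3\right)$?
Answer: $\frac{151}{140} \approx 1.0786$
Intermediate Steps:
$I = -63$
$\frac{-88 + I}{2 - 142} = \frac{-88 - 63}{2 - 142} = - \frac{151}{-140} = \left(-151\right) \left(- \frac{1}{140}\right) = \frac{151}{140}$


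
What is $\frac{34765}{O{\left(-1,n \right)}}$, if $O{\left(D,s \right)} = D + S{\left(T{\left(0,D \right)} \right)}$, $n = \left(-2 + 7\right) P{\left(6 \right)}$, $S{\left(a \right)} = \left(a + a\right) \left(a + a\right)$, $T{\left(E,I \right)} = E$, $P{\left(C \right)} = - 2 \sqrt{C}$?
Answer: $-34765$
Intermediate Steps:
$S{\left(a \right)} = 4 a^{2}$ ($S{\left(a \right)} = 2 a 2 a = 4 a^{2}$)
$n = - 10 \sqrt{6}$ ($n = \left(-2 + 7\right) \left(- 2 \sqrt{6}\right) = 5 \left(- 2 \sqrt{6}\right) = - 10 \sqrt{6} \approx -24.495$)
$O{\left(D,s \right)} = D$ ($O{\left(D,s \right)} = D + 4 \cdot 0^{2} = D + 4 \cdot 0 = D + 0 = D$)
$\frac{34765}{O{\left(-1,n \right)}} = \frac{34765}{-1} = 34765 \left(-1\right) = -34765$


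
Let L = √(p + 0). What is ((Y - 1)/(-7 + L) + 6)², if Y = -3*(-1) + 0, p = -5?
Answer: 10*(24*√5 + 71*I)/(7*√5 + 22*I) ≈ 32.949 - 0.95087*I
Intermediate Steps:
L = I*√5 (L = √(-5 + 0) = √(-5) = I*√5 ≈ 2.2361*I)
Y = 3 (Y = 3 + 0 = 3)
((Y - 1)/(-7 + L) + 6)² = ((3 - 1)/(-7 + I*√5) + 6)² = (2/(-7 + I*√5) + 6)² = (6 + 2/(-7 + I*√5))²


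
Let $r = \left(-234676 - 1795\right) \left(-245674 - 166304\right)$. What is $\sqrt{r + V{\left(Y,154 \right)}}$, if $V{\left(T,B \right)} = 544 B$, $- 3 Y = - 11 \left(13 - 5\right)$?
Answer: $\sqrt{97420933414} \approx 3.1212 \cdot 10^{5}$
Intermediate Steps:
$Y = \frac{88}{3}$ ($Y = - \frac{\left(-11\right) \left(13 - 5\right)}{3} = - \frac{\left(-11\right) 8}{3} = \left(- \frac{1}{3}\right) \left(-88\right) = \frac{88}{3} \approx 29.333$)
$r = 97420849638$ ($r = \left(-236471\right) \left(-411978\right) = 97420849638$)
$\sqrt{r + V{\left(Y,154 \right)}} = \sqrt{97420849638 + 544 \cdot 154} = \sqrt{97420849638 + 83776} = \sqrt{97420933414}$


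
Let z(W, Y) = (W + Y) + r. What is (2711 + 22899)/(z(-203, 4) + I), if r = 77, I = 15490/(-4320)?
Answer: -11063520/54253 ≈ -203.92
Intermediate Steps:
I = -1549/432 (I = 15490*(-1/4320) = -1549/432 ≈ -3.5856)
z(W, Y) = 77 + W + Y (z(W, Y) = (W + Y) + 77 = 77 + W + Y)
(2711 + 22899)/(z(-203, 4) + I) = (2711 + 22899)/((77 - 203 + 4) - 1549/432) = 25610/(-122 - 1549/432) = 25610/(-54253/432) = 25610*(-432/54253) = -11063520/54253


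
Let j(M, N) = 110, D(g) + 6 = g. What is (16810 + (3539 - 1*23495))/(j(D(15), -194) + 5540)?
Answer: -1573/2825 ≈ -0.55681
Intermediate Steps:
D(g) = -6 + g
(16810 + (3539 - 1*23495))/(j(D(15), -194) + 5540) = (16810 + (3539 - 1*23495))/(110 + 5540) = (16810 + (3539 - 23495))/5650 = (16810 - 19956)*(1/5650) = -3146*1/5650 = -1573/2825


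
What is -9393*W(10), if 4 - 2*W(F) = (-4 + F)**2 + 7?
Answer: 366327/2 ≈ 1.8316e+5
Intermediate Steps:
W(F) = -3/2 - (-4 + F)**2/2 (W(F) = 2 - ((-4 + F)**2 + 7)/2 = 2 - (7 + (-4 + F)**2)/2 = 2 + (-7/2 - (-4 + F)**2/2) = -3/2 - (-4 + F)**2/2)
-9393*W(10) = -9393*(-3/2 - (-4 + 10)**2/2) = -9393*(-3/2 - 1/2*6**2) = -9393*(-3/2 - 1/2*36) = -9393*(-3/2 - 18) = -9393*(-39/2) = 366327/2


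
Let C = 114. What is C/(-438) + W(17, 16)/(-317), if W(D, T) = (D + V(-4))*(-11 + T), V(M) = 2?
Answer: -12958/23141 ≈ -0.55996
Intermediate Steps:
W(D, T) = (-11 + T)*(2 + D) (W(D, T) = (D + 2)*(-11 + T) = (2 + D)*(-11 + T) = (-11 + T)*(2 + D))
C/(-438) + W(17, 16)/(-317) = 114/(-438) + (-22 - 11*17 + 2*16 + 17*16)/(-317) = 114*(-1/438) + (-22 - 187 + 32 + 272)*(-1/317) = -19/73 + 95*(-1/317) = -19/73 - 95/317 = -12958/23141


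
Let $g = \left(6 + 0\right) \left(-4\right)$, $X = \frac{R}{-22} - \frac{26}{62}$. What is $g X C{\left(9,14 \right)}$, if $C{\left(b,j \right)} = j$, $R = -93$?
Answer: $- \frac{436296}{341} \approx -1279.5$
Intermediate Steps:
$X = \frac{2597}{682}$ ($X = - \frac{93}{-22} - \frac{26}{62} = \left(-93\right) \left(- \frac{1}{22}\right) - \frac{13}{31} = \frac{93}{22} - \frac{13}{31} = \frac{2597}{682} \approx 3.8079$)
$g = -24$ ($g = 6 \left(-4\right) = -24$)
$g X C{\left(9,14 \right)} = \left(-24\right) \frac{2597}{682} \cdot 14 = \left(- \frac{31164}{341}\right) 14 = - \frac{436296}{341}$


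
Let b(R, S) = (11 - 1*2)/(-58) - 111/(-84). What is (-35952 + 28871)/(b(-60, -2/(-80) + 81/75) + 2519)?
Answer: -5749772/2046375 ≈ -2.8097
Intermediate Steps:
b(R, S) = 947/812 (b(R, S) = (11 - 2)*(-1/58) - 111*(-1/84) = 9*(-1/58) + 37/28 = -9/58 + 37/28 = 947/812)
(-35952 + 28871)/(b(-60, -2/(-80) + 81/75) + 2519) = (-35952 + 28871)/(947/812 + 2519) = -7081/2046375/812 = -7081*812/2046375 = -5749772/2046375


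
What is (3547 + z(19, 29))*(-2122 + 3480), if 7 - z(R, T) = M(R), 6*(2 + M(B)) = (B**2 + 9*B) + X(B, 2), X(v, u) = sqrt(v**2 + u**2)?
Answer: 14125916/3 - 679*sqrt(365)/3 ≈ 4.7043e+6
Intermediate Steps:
X(v, u) = sqrt(u**2 + v**2)
M(B) = -2 + B**2/6 + sqrt(4 + B**2)/6 + 3*B/2 (M(B) = -2 + ((B**2 + 9*B) + sqrt(2**2 + B**2))/6 = -2 + ((B**2 + 9*B) + sqrt(4 + B**2))/6 = -2 + (B**2 + sqrt(4 + B**2) + 9*B)/6 = -2 + (B**2/6 + sqrt(4 + B**2)/6 + 3*B/2) = -2 + B**2/6 + sqrt(4 + B**2)/6 + 3*B/2)
z(R, T) = 9 - 3*R/2 - R**2/6 - sqrt(4 + R**2)/6 (z(R, T) = 7 - (-2 + R**2/6 + sqrt(4 + R**2)/6 + 3*R/2) = 7 + (2 - 3*R/2 - R**2/6 - sqrt(4 + R**2)/6) = 9 - 3*R/2 - R**2/6 - sqrt(4 + R**2)/6)
(3547 + z(19, 29))*(-2122 + 3480) = (3547 + (9 - 3/2*19 - 1/6*19**2 - sqrt(4 + 19**2)/6))*(-2122 + 3480) = (3547 + (9 - 57/2 - 1/6*361 - sqrt(4 + 361)/6))*1358 = (3547 + (9 - 57/2 - 361/6 - sqrt(365)/6))*1358 = (3547 + (-239/3 - sqrt(365)/6))*1358 = (10402/3 - sqrt(365)/6)*1358 = 14125916/3 - 679*sqrt(365)/3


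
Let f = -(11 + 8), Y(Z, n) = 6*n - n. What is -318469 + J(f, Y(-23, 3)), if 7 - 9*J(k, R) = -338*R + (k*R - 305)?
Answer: -953518/3 ≈ -3.1784e+5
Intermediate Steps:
Y(Z, n) = 5*n
f = -19 (f = -1*19 = -19)
J(k, R) = 104/3 + 338*R/9 - R*k/9 (J(k, R) = 7/9 - (-338*R + (k*R - 305))/9 = 7/9 - (-338*R + (R*k - 305))/9 = 7/9 - (-338*R + (-305 + R*k))/9 = 7/9 - (-305 - 338*R + R*k)/9 = 7/9 + (305/9 + 338*R/9 - R*k/9) = 104/3 + 338*R/9 - R*k/9)
-318469 + J(f, Y(-23, 3)) = -318469 + (104/3 + 338*(5*3)/9 - ⅑*5*3*(-19)) = -318469 + (104/3 + (338/9)*15 - ⅑*15*(-19)) = -318469 + (104/3 + 1690/3 + 95/3) = -318469 + 1889/3 = -953518/3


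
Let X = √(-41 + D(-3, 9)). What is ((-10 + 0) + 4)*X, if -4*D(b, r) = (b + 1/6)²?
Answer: -I*√6193/2 ≈ -39.348*I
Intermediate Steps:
D(b, r) = -(⅙ + b)²/4 (D(b, r) = -(b + 1/6)²/4 = -(b + ⅙)²/4 = -(⅙ + b)²/4)
X = I*√6193/12 (X = √(-41 - (1 + 6*(-3))²/144) = √(-41 - (1 - 18)²/144) = √(-41 - 1/144*(-17)²) = √(-41 - 1/144*289) = √(-41 - 289/144) = √(-6193/144) = I*√6193/12 ≈ 6.558*I)
((-10 + 0) + 4)*X = ((-10 + 0) + 4)*(I*√6193/12) = (-10 + 4)*(I*√6193/12) = -I*√6193/2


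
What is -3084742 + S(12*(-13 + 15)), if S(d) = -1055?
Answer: -3085797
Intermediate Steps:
-3084742 + S(12*(-13 + 15)) = -3084742 - 1055 = -3085797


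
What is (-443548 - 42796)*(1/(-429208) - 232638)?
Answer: 6070186564229065/53651 ≈ 1.1314e+11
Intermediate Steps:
(-443548 - 42796)*(1/(-429208) - 232638) = -486344*(-1/429208 - 232638) = -486344*(-99850090705/429208) = 6070186564229065/53651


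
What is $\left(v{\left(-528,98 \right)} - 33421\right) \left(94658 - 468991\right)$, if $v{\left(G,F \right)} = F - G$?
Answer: $12276250735$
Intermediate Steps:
$\left(v{\left(-528,98 \right)} - 33421\right) \left(94658 - 468991\right) = \left(\left(98 - -528\right) - 33421\right) \left(94658 - 468991\right) = \left(\left(98 + 528\right) - 33421\right) \left(-374333\right) = \left(626 - 33421\right) \left(-374333\right) = \left(-32795\right) \left(-374333\right) = 12276250735$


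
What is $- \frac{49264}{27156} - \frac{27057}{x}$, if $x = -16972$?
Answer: $- \frac{25337179}{115222908} \approx -0.2199$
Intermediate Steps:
$- \frac{49264}{27156} - \frac{27057}{x} = - \frac{49264}{27156} - \frac{27057}{-16972} = \left(-49264\right) \frac{1}{27156} - - \frac{27057}{16972} = - \frac{12316}{6789} + \frac{27057}{16972} = - \frac{25337179}{115222908}$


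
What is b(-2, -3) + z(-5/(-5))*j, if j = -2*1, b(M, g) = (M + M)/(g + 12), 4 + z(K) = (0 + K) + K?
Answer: 32/9 ≈ 3.5556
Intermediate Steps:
z(K) = -4 + 2*K (z(K) = -4 + ((0 + K) + K) = -4 + (K + K) = -4 + 2*K)
b(M, g) = 2*M/(12 + g) (b(M, g) = (2*M)/(12 + g) = 2*M/(12 + g))
j = -2
b(-2, -3) + z(-5/(-5))*j = 2*(-2)/(12 - 3) + (-4 + 2*(-5/(-5)))*(-2) = 2*(-2)/9 + (-4 + 2*(-5*(-⅕)))*(-2) = 2*(-2)*(⅑) + (-4 + 2*1)*(-2) = -4/9 + (-4 + 2)*(-2) = -4/9 - 2*(-2) = -4/9 + 4 = 32/9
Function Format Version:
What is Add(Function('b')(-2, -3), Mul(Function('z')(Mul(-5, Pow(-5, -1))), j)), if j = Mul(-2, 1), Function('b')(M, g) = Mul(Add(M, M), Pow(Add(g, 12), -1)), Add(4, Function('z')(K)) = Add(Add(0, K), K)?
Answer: Rational(32, 9) ≈ 3.5556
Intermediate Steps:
Function('z')(K) = Add(-4, Mul(2, K)) (Function('z')(K) = Add(-4, Add(Add(0, K), K)) = Add(-4, Add(K, K)) = Add(-4, Mul(2, K)))
Function('b')(M, g) = Mul(2, M, Pow(Add(12, g), -1)) (Function('b')(M, g) = Mul(Mul(2, M), Pow(Add(12, g), -1)) = Mul(2, M, Pow(Add(12, g), -1)))
j = -2
Add(Function('b')(-2, -3), Mul(Function('z')(Mul(-5, Pow(-5, -1))), j)) = Add(Mul(2, -2, Pow(Add(12, -3), -1)), Mul(Add(-4, Mul(2, Mul(-5, Pow(-5, -1)))), -2)) = Add(Mul(2, -2, Pow(9, -1)), Mul(Add(-4, Mul(2, Mul(-5, Rational(-1, 5)))), -2)) = Add(Mul(2, -2, Rational(1, 9)), Mul(Add(-4, Mul(2, 1)), -2)) = Add(Rational(-4, 9), Mul(Add(-4, 2), -2)) = Add(Rational(-4, 9), Mul(-2, -2)) = Add(Rational(-4, 9), 4) = Rational(32, 9)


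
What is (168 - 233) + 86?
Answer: 21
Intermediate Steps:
(168 - 233) + 86 = -65 + 86 = 21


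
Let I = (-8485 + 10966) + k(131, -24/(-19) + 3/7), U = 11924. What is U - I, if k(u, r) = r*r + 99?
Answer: 165235391/17689 ≈ 9341.1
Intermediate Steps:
k(u, r) = 99 + r² (k(u, r) = r² + 99 = 99 + r²)
I = 45688245/17689 (I = (-8485 + 10966) + (99 + (-24/(-19) + 3/7)²) = 2481 + (99 + (-24*(-1/19) + 3*(⅐))²) = 2481 + (99 + (24/19 + 3/7)²) = 2481 + (99 + (225/133)²) = 2481 + (99 + 50625/17689) = 2481 + 1801836/17689 = 45688245/17689 ≈ 2582.9)
U - I = 11924 - 1*45688245/17689 = 11924 - 45688245/17689 = 165235391/17689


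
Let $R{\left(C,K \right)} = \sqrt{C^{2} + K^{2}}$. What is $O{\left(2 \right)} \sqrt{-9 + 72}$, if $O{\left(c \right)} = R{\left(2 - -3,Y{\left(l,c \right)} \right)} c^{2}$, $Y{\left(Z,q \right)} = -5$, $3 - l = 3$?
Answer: $60 \sqrt{14} \approx 224.5$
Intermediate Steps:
$l = 0$ ($l = 3 - 3 = 0$)
$O{\left(c \right)} = 5 \sqrt{2} c^{2}$ ($O{\left(c \right)} = \sqrt{\left(2 - -3\right)^{2} + \left(-5\right)^{2}} c^{2} = \sqrt{\left(2 + 3\right)^{2} + 25} c^{2} = \sqrt{5^{2} + 25} c^{2} = \sqrt{25 + 25} c^{2} = \sqrt{50} c^{2} = 5 \sqrt{2} c^{2}$)
$O{\left(2 \right)} \sqrt{-9 + 72} = 5 \sqrt{2} \cdot 2^{2} \sqrt{-9 + 72} = 5 \sqrt{2} \cdot 4 \sqrt{63} = 20 \sqrt{2} \cdot 3 \sqrt{7} = 60 \sqrt{14}$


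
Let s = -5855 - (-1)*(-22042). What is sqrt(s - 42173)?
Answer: 7*I*sqrt(1430) ≈ 264.71*I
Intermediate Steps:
s = -27897 (s = -5855 - 1*22042 = -5855 - 22042 = -27897)
sqrt(s - 42173) = sqrt(-27897 - 42173) = sqrt(-70070) = 7*I*sqrt(1430)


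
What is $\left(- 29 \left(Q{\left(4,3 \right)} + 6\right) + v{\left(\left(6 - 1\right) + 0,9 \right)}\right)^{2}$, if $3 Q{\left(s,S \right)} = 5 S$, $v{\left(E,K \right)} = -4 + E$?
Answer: $101124$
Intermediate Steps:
$Q{\left(s,S \right)} = \frac{5 S}{3}$
$\left(- 29 \left(Q{\left(4,3 \right)} + 6\right) + v{\left(\left(6 - 1\right) + 0,9 \right)}\right)^{2} = \left(- 29 \left(\frac{5}{3} \cdot 3 + 6\right) + \left(-4 + \left(\left(6 - 1\right) + 0\right)\right)\right)^{2} = \left(- 29 \left(5 + 6\right) + \left(-4 + \left(5 + 0\right)\right)\right)^{2} = \left(\left(-29\right) 11 + \left(-4 + 5\right)\right)^{2} = \left(-319 + 1\right)^{2} = \left(-318\right)^{2} = 101124$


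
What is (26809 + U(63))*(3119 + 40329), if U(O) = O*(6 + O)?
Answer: 1353665888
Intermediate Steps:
(26809 + U(63))*(3119 + 40329) = (26809 + 63*(6 + 63))*(3119 + 40329) = (26809 + 63*69)*43448 = (26809 + 4347)*43448 = 31156*43448 = 1353665888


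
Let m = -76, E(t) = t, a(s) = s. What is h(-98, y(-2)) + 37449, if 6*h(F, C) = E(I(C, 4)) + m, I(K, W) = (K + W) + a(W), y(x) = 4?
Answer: 112315/3 ≈ 37438.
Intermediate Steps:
I(K, W) = K + 2*W (I(K, W) = (K + W) + W = K + 2*W)
h(F, C) = -34/3 + C/6 (h(F, C) = ((C + 2*4) - 76)/6 = ((C + 8) - 76)/6 = ((8 + C) - 76)/6 = (-68 + C)/6 = -34/3 + C/6)
h(-98, y(-2)) + 37449 = (-34/3 + (⅙)*4) + 37449 = (-34/3 + ⅔) + 37449 = -32/3 + 37449 = 112315/3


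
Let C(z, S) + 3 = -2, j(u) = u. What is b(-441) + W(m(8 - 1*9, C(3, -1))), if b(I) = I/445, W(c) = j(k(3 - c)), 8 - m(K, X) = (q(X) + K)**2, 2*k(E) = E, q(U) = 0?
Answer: -1331/445 ≈ -2.9910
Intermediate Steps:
k(E) = E/2
C(z, S) = -5 (C(z, S) = -3 - 2 = -5)
m(K, X) = 8 - K**2 (m(K, X) = 8 - (0 + K)**2 = 8 - K**2)
W(c) = 3/2 - c/2 (W(c) = (3 - c)/2 = 3/2 - c/2)
b(I) = I/445 (b(I) = I*(1/445) = I/445)
b(-441) + W(m(8 - 1*9, C(3, -1))) = (1/445)*(-441) + (3/2 - (8 - (8 - 1*9)**2)/2) = -441/445 + (3/2 - (8 - (8 - 9)**2)/2) = -441/445 + (3/2 - (8 - 1*(-1)**2)/2) = -441/445 + (3/2 - (8 - 1*1)/2) = -441/445 + (3/2 - (8 - 1)/2) = -441/445 + (3/2 - 1/2*7) = -441/445 + (3/2 - 7/2) = -441/445 - 2 = -1331/445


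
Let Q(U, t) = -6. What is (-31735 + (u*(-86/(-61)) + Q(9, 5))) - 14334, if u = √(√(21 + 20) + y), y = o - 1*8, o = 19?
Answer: -46075 + 86*√(11 + √41)/61 ≈ -46069.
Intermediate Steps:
y = 11 (y = 19 - 1*8 = 19 - 8 = 11)
u = √(11 + √41) (u = √(√(21 + 20) + 11) = √(√41 + 11) = √(11 + √41) ≈ 4.1717)
(-31735 + (u*(-86/(-61)) + Q(9, 5))) - 14334 = (-31735 + (√(11 + √41)*(-86/(-61)) - 6)) - 14334 = (-31735 + (√(11 + √41)*(-86*(-1/61)) - 6)) - 14334 = (-31735 + (√(11 + √41)*(86/61) - 6)) - 14334 = (-31735 + (86*√(11 + √41)/61 - 6)) - 14334 = (-31735 + (-6 + 86*√(11 + √41)/61)) - 14334 = (-31741 + 86*√(11 + √41)/61) - 14334 = -46075 + 86*√(11 + √41)/61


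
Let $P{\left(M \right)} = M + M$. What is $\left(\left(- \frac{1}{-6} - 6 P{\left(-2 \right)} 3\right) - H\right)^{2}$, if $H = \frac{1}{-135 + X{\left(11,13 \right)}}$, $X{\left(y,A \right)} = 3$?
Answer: $\frac{90763729}{17424} \approx 5209.1$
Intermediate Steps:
$P{\left(M \right)} = 2 M$
$H = - \frac{1}{132}$ ($H = \frac{1}{-135 + 3} = \frac{1}{-132} = - \frac{1}{132} \approx -0.0075758$)
$\left(\left(- \frac{1}{-6} - 6 P{\left(-2 \right)} 3\right) - H\right)^{2} = \left(\left(- \frac{1}{-6} - 6 \cdot 2 \left(-2\right) 3\right) - - \frac{1}{132}\right)^{2} = \left(\left(\left(-1\right) \left(- \frac{1}{6}\right) - 6 \left(\left(-4\right) 3\right)\right) + \frac{1}{132}\right)^{2} = \left(\left(\frac{1}{6} - -72\right) + \frac{1}{132}\right)^{2} = \left(\left(\frac{1}{6} + 72\right) + \frac{1}{132}\right)^{2} = \left(\frac{433}{6} + \frac{1}{132}\right)^{2} = \left(\frac{9527}{132}\right)^{2} = \frac{90763729}{17424}$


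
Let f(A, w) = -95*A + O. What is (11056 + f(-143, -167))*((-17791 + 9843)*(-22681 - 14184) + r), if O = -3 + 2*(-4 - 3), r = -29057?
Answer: 7214190864912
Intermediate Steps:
O = -17 (O = -3 + 2*(-7) = -3 - 14 = -17)
f(A, w) = -17 - 95*A (f(A, w) = -95*A - 17 = -17 - 95*A)
(11056 + f(-143, -167))*((-17791 + 9843)*(-22681 - 14184) + r) = (11056 + (-17 - 95*(-143)))*((-17791 + 9843)*(-22681 - 14184) - 29057) = (11056 + (-17 + 13585))*(-7948*(-36865) - 29057) = (11056 + 13568)*(293003020 - 29057) = 24624*292973963 = 7214190864912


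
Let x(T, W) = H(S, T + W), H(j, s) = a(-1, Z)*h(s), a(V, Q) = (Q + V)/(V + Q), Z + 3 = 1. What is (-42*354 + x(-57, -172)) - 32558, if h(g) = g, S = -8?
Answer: -47655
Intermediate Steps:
Z = -2 (Z = -3 + 1 = -2)
a(V, Q) = 1 (a(V, Q) = (Q + V)/(Q + V) = 1)
H(j, s) = s (H(j, s) = 1*s = s)
x(T, W) = T + W
(-42*354 + x(-57, -172)) - 32558 = (-42*354 + (-57 - 172)) - 32558 = (-14868 - 229) - 32558 = -15097 - 32558 = -47655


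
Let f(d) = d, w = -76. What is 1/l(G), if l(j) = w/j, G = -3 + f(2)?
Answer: 1/76 ≈ 0.013158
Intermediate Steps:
G = -1 (G = -3 + 2 = -1)
l(j) = -76/j
1/l(G) = 1/(-76/(-1)) = 1/(-76*(-1)) = 1/76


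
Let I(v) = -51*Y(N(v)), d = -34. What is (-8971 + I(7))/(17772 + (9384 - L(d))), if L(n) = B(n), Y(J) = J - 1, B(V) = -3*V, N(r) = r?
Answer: -9277/27054 ≈ -0.34291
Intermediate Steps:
Y(J) = -1 + J
L(n) = -3*n
I(v) = 51 - 51*v (I(v) = -51*(-1 + v) = 51 - 51*v)
(-8971 + I(7))/(17772 + (9384 - L(d))) = (-8971 + (51 - 51*7))/(17772 + (9384 - (-3)*(-34))) = (-8971 + (51 - 357))/(17772 + (9384 - 1*102)) = (-8971 - 306)/(17772 + (9384 - 102)) = -9277/(17772 + 9282) = -9277/27054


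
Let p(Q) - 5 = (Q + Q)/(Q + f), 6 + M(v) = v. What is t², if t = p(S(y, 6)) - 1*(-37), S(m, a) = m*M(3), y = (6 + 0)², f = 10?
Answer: 4691556/2401 ≈ 1954.0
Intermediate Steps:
y = 36 (y = 6² = 36)
M(v) = -6 + v
S(m, a) = -3*m (S(m, a) = m*(-6 + 3) = m*(-3) = -3*m)
p(Q) = 5 + 2*Q/(10 + Q) (p(Q) = 5 + (Q + Q)/(Q + 10) = 5 + (2*Q)/(10 + Q) = 5 + 2*Q/(10 + Q))
t = 2166/49 (t = (50 + 7*(-3*36))/(10 - 3*36) - 1*(-37) = (50 + 7*(-108))/(10 - 108) + 37 = (50 - 756)/(-98) + 37 = -1/98*(-706) + 37 = 353/49 + 37 = 2166/49 ≈ 44.204)
t² = (2166/49)² = 4691556/2401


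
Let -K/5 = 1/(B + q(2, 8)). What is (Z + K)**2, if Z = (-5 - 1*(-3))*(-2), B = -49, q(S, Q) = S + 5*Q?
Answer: 1089/49 ≈ 22.224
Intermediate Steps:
K = 5/7 (K = -5/(-49 + (2 + 5*8)) = -5/(-49 + (2 + 40)) = -5/(-49 + 42) = -5/(-7) = -5*(-1/7) = 5/7 ≈ 0.71429)
Z = 4 (Z = (-5 + 3)*(-2) = -2*(-2) = 4)
(Z + K)**2 = (4 + 5/7)**2 = (33/7)**2 = 1089/49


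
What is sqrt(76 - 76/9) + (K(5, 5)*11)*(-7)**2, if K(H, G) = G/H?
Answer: 539 + 4*sqrt(38)/3 ≈ 547.22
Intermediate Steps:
sqrt(76 - 76/9) + (K(5, 5)*11)*(-7)**2 = sqrt(76 - 76/9) + ((5/5)*11)*(-7)**2 = sqrt(76 - 76*1/9) + ((5*(1/5))*11)*49 = sqrt(76 - 76/9) + (1*11)*49 = sqrt(608/9) + 11*49 = 4*sqrt(38)/3 + 539 = 539 + 4*sqrt(38)/3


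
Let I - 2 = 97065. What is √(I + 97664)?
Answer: √194731 ≈ 441.28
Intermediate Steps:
I = 97067 (I = 2 + 97065 = 97067)
√(I + 97664) = √(97067 + 97664) = √194731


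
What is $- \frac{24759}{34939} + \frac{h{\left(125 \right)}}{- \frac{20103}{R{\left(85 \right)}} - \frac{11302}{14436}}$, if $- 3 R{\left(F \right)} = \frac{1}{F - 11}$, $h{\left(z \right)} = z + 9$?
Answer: $- \frac{797526911370915}{1125488649165643} \approx -0.7086$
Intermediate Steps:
$h{\left(z \right)} = 9 + z$
$R{\left(F \right)} = - \frac{1}{3 \left(-11 + F\right)}$ ($R{\left(F \right)} = - \frac{1}{3 \left(F - 11\right)} = - \frac{1}{3 \left(-11 + F\right)}$)
$- \frac{24759}{34939} + \frac{h{\left(125 \right)}}{- \frac{20103}{R{\left(85 \right)}} - \frac{11302}{14436}} = - \frac{24759}{34939} + \frac{9 + 125}{- \frac{20103}{\left(-1\right) \frac{1}{-33 + 3 \cdot 85}} - \frac{11302}{14436}} = \left(-24759\right) \frac{1}{34939} + \frac{134}{- \frac{20103}{\left(-1\right) \frac{1}{-33 + 255}} - \frac{5651}{7218}} = - \frac{24759}{34939} + \frac{134}{- \frac{20103}{\left(-1\right) \frac{1}{222}} - \frac{5651}{7218}} = - \frac{24759}{34939} + \frac{134}{- \frac{20103}{- \frac{1}{222}} - \frac{5651}{7218}} = - \frac{24759}{34939} + \frac{134}{\left(-20103\right) \left(-222\right) - \frac{5651}{7218}} = - \frac{24759}{34939} + \frac{134}{4462866 - \frac{5651}{7218}} = - \frac{24759}{34939} + \frac{134}{\frac{32212961137}{7218}} = - \frac{24759}{34939} + 134 \cdot \frac{7218}{32212961137} = - \frac{24759}{34939} + \frac{967212}{32212961137} = - \frac{797526911370915}{1125488649165643}$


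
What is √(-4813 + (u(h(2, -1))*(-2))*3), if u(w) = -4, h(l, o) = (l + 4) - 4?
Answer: I*√4789 ≈ 69.203*I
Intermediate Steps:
h(l, o) = l (h(l, o) = (4 + l) - 4 = l)
√(-4813 + (u(h(2, -1))*(-2))*3) = √(-4813 - 4*(-2)*3) = √(-4813 + 8*3) = √(-4813 + 24) = √(-4789) = I*√4789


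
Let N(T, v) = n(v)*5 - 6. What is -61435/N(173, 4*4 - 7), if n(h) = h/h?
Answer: 61435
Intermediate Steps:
n(h) = 1
N(T, v) = -1 (N(T, v) = 1*5 - 6 = 5 - 6 = -1)
-61435/N(173, 4*4 - 7) = -61435/(-1) = -61435*(-1) = 61435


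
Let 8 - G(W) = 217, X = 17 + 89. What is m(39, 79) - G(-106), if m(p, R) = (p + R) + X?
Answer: 433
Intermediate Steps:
X = 106
G(W) = -209 (G(W) = 8 - 1*217 = 8 - 217 = -209)
m(p, R) = 106 + R + p (m(p, R) = (p + R) + 106 = (R + p) + 106 = 106 + R + p)
m(39, 79) - G(-106) = (106 + 79 + 39) - 1*(-209) = 224 + 209 = 433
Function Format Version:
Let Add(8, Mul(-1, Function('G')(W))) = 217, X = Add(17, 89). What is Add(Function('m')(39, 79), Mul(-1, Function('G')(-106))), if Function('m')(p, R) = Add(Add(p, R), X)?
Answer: 433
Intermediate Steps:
X = 106
Function('G')(W) = -209 (Function('G')(W) = Add(8, Mul(-1, 217)) = Add(8, -217) = -209)
Function('m')(p, R) = Add(106, R, p) (Function('m')(p, R) = Add(Add(p, R), 106) = Add(Add(R, p), 106) = Add(106, R, p))
Add(Function('m')(39, 79), Mul(-1, Function('G')(-106))) = Add(Add(106, 79, 39), Mul(-1, -209)) = Add(224, 209) = 433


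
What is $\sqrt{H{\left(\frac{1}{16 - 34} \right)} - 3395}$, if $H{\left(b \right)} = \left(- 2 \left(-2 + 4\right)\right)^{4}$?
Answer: $i \sqrt{3139} \approx 56.027 i$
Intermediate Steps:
$H{\left(b \right)} = 256$ ($H{\left(b \right)} = \left(\left(-2\right) 2\right)^{4} = \left(-4\right)^{4} = 256$)
$\sqrt{H{\left(\frac{1}{16 - 34} \right)} - 3395} = \sqrt{256 - 3395} = \sqrt{-3139} = i \sqrt{3139}$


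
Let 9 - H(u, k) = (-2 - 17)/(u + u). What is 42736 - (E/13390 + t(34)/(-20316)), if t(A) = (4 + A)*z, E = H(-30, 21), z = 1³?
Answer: 58127637025247/1360156200 ≈ 42736.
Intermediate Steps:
z = 1
H(u, k) = 9 + 19/(2*u) (H(u, k) = 9 - (-2 - 17)/(u + u) = 9 - (-19)/(2*u) = 9 + 19/(2*u))
E = 521/60 (E = 9 + (19/2)/(-30) = 9 + (19/2)*(-1/30) = 9 - 19/60 = 521/60 ≈ 8.6833)
t(A) = 4 + A (t(A) = (4 + A)*1 = 4 + A)
42736 - (E/13390 + t(34)/(-20316)) = 42736 - ((521/60)/13390 + (4 + 34)/(-20316)) = 42736 - ((521/60)*(1/13390) + 38*(-1/20316)) = 42736 - (521/803400 - 19/10158) = 42736 - 1*(-1662047/1360156200) = 42736 + 1662047/1360156200 = 58127637025247/1360156200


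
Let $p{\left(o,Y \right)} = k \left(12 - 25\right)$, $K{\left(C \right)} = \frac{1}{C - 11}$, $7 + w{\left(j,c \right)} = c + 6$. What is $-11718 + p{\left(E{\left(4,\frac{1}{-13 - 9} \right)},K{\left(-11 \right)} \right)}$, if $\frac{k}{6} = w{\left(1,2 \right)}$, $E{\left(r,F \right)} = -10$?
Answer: $-11796$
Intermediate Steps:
$w{\left(j,c \right)} = -1 + c$ ($w{\left(j,c \right)} = -7 + \left(c + 6\right) = -7 + \left(6 + c\right) = -1 + c$)
$K{\left(C \right)} = \frac{1}{-11 + C}$
$k = 6$ ($k = 6 \left(-1 + 2\right) = 6 \cdot 1 = 6$)
$p{\left(o,Y \right)} = -78$ ($p{\left(o,Y \right)} = 6 \left(12 - 25\right) = 6 \left(-13\right) = -78$)
$-11718 + p{\left(E{\left(4,\frac{1}{-13 - 9} \right)},K{\left(-11 \right)} \right)} = -11718 - 78 = -11796$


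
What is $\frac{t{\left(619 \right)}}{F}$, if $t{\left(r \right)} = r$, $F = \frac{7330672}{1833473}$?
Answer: $\frac{1134919787}{7330672} \approx 154.82$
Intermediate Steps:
$F = \frac{7330672}{1833473}$ ($F = 7330672 \cdot \frac{1}{1833473} = \frac{7330672}{1833473} \approx 3.9982$)
$\frac{t{\left(619 \right)}}{F} = \frac{619}{\frac{7330672}{1833473}} = 619 \cdot \frac{1833473}{7330672} = \frac{1134919787}{7330672}$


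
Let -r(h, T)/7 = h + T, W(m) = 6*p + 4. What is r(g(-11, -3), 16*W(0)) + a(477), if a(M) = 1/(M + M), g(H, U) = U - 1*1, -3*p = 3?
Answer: 240409/954 ≈ 252.00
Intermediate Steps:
p = -1 (p = -1/3*3 = -1)
g(H, U) = -1 + U (g(H, U) = U - 1 = -1 + U)
W(m) = -2 (W(m) = 6*(-1) + 4 = -6 + 4 = -2)
a(M) = 1/(2*M)
r(h, T) = -7*T - 7*h (r(h, T) = -7*(h + T) = -7*(T + h) = -7*T - 7*h)
r(g(-11, -3), 16*W(0)) + a(477) = (-112*(-2) - 7*(-1 - 3)) + (1/2)/477 = (-7*(-32) - 7*(-4)) + (1/2)*(1/477) = (224 + 28) + 1/954 = 252 + 1/954 = 240409/954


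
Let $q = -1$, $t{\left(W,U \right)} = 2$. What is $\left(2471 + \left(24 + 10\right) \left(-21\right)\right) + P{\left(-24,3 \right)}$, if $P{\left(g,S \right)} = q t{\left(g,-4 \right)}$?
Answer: $1755$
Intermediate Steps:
$P{\left(g,S \right)} = -2$ ($P{\left(g,S \right)} = \left(-1\right) 2 = -2$)
$\left(2471 + \left(24 + 10\right) \left(-21\right)\right) + P{\left(-24,3 \right)} = \left(2471 + \left(24 + 10\right) \left(-21\right)\right) - 2 = \left(2471 + 34 \left(-21\right)\right) - 2 = \left(2471 - 714\right) - 2 = 1757 - 2 = 1755$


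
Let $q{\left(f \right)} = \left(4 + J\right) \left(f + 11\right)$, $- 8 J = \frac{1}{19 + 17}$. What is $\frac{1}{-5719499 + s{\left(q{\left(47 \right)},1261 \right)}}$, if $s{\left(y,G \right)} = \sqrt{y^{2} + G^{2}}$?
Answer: $- \frac{118599531264}{678329866378010039} - \frac{144 \sqrt{34086906697}}{678329866378010039} \approx -1.7488 \cdot 10^{-7}$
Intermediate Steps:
$J = - \frac{1}{288}$ ($J = - \frac{1}{8 \left(19 + 17\right)} = - \frac{1}{8 \cdot 36} = \left(- \frac{1}{8}\right) \frac{1}{36} = - \frac{1}{288} \approx -0.0034722$)
$q{\left(f \right)} = \frac{12661}{288} + \frac{1151 f}{288}$ ($q{\left(f \right)} = \left(4 - \frac{1}{288}\right) \left(f + 11\right) = \frac{1151 \left(11 + f\right)}{288} = \frac{12661}{288} + \frac{1151 f}{288}$)
$s{\left(y,G \right)} = \sqrt{G^{2} + y^{2}}$
$\frac{1}{-5719499 + s{\left(q{\left(47 \right)},1261 \right)}} = \frac{1}{-5719499 + \sqrt{1261^{2} + \left(\frac{12661}{288} + \frac{1151}{288} \cdot 47\right)^{2}}} = \frac{1}{-5719499 + \sqrt{1590121 + \left(\frac{12661}{288} + \frac{54097}{288}\right)^{2}}} = \frac{1}{-5719499 + \sqrt{1590121 + \left(\frac{33379}{144}\right)^{2}}} = \frac{1}{-5719499 + \sqrt{1590121 + \frac{1114157641}{20736}}} = \frac{1}{-5719499 + \sqrt{\frac{34086906697}{20736}}} = \frac{1}{-5719499 + \frac{\sqrt{34086906697}}{144}}$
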